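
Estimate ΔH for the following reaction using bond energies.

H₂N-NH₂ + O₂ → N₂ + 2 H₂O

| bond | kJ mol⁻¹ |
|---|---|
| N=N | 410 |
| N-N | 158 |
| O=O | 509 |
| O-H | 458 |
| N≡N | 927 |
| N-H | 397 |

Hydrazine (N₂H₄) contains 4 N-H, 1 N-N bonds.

ΔH ≈ −504 kJ

Bonds broken (reactants):
  N-H: 4 × 397 = 1588
  N-N: 1 × 158 = 158
  O=O: 1 × 509 = 509
  Σ(broken) = 2255 kJ
Bonds formed (products):
  N≡N: 1 × 927 = 927
  O-H: 4 × 458 = 1832
  Σ(formed) = 2759 kJ
ΔH = Σ(broken) − Σ(formed) = 2255 − 2759 = −504 kJ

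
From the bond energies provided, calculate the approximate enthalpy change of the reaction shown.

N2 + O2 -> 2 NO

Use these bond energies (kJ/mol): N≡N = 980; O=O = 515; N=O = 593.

Bonds broken (reactants):
  N≡N: 1 × 980 = 980
  O=O: 1 × 515 = 515
  Σ(broken) = 1495 kJ
Bonds formed (products):
  N=O: 2 × 593 = 1186
  Σ(formed) = 1186 kJ
ΔH = Σ(broken) − Σ(formed) = 1495 − 1186 = +309 kJ

ΔH ≈ +309 kJ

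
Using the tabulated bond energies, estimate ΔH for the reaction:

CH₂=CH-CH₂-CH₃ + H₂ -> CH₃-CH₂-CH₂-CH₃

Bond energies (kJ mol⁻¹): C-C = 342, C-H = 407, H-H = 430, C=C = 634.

ΔH ≈ −92 kJ

Bonds broken (reactants):
  C-C: 2 × 342 = 684
  C-H: 8 × 407 = 3256
  C=C: 1 × 634 = 634
  H-H: 1 × 430 = 430
  Σ(broken) = 5004 kJ
Bonds formed (products):
  C-C: 3 × 342 = 1026
  C-H: 10 × 407 = 4070
  Σ(formed) = 5096 kJ
ΔH = Σ(broken) − Σ(formed) = 5004 − 5096 = −92 kJ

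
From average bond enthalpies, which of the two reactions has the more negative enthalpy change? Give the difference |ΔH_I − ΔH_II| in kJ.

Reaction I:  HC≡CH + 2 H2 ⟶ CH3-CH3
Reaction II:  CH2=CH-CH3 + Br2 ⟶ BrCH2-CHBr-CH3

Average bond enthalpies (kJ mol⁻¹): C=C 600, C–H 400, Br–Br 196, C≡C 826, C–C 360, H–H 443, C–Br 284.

Reaction I, by 116 kJ

Reaction I:
  Bonds broken (reactants):
    C≡C: 1 × 826 = 826
    C–H: 2 × 400 = 800
    H–H: 2 × 443 = 886
    Σ(broken) = 2512 kJ
  Bonds formed (products):
    C–C: 1 × 360 = 360
    C–H: 6 × 400 = 2400
    Σ(formed) = 2760 kJ
  ΔH_I = 2512 − 2760 = −248 kJ
Reaction II:
  Bonds broken (reactants):
    Br–Br: 1 × 196 = 196
    C–C: 1 × 360 = 360
    C–H: 6 × 400 = 2400
    C=C: 1 × 600 = 600
    Σ(broken) = 3556 kJ
  Bonds formed (products):
    C–Br: 2 × 284 = 568
    C–C: 2 × 360 = 720
    C–H: 6 × 400 = 2400
    Σ(formed) = 3688 kJ
  ΔH_II = 3556 − 3688 = −132 kJ
ΔH_I − ΔH_II = −116 kJ, so reaction I has the more negative ΔH; |ΔH_I − ΔH_II| = 116 kJ.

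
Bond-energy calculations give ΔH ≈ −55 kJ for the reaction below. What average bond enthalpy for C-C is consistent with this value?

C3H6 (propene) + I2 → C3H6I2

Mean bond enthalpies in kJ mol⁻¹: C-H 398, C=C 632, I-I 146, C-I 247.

D(C-C) ≈ 339 kJ/mol

Let D be the C-C bond energy.
Σ(broken) = 1×D + 6×398 + 1×632 + 1×146 = 3166 + D
Σ(formed) = 2×D + 6×398 + 2×247 = 2882 + 2D
ΔH = Σ(broken) − Σ(formed) = (3166 + D) − (2882 + 2D) = +284 − D
Setting this equal to −55 kJ gives D = 339 kJ/mol.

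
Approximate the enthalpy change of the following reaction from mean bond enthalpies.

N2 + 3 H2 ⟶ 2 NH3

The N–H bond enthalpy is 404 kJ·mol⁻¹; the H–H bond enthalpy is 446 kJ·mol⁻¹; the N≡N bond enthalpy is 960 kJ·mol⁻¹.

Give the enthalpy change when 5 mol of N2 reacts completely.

ΔH = −630 kJ

Bonds broken (reactants):
  H–H: 3 × 446 = 1338
  N≡N: 1 × 960 = 960
  Σ(broken) = 2298 kJ
Bonds formed (products):
  N–H: 6 × 404 = 2424
  Σ(formed) = 2424 kJ
ΔH = Σ(broken) − Σ(formed) = 2298 − 2424 = −126 kJ
For 5× the reaction as written: 5 × (−126) = −630 kJ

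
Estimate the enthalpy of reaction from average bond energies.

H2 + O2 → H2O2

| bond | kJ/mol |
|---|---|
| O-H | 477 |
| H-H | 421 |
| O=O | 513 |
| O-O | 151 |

Bonds broken (reactants):
  H-H: 1 × 421 = 421
  O=O: 1 × 513 = 513
  Σ(broken) = 934 kJ
Bonds formed (products):
  O-H: 2 × 477 = 954
  O-O: 1 × 151 = 151
  Σ(formed) = 1105 kJ
ΔH = Σ(broken) − Σ(formed) = 934 − 1105 = −171 kJ

ΔH ≈ −171 kJ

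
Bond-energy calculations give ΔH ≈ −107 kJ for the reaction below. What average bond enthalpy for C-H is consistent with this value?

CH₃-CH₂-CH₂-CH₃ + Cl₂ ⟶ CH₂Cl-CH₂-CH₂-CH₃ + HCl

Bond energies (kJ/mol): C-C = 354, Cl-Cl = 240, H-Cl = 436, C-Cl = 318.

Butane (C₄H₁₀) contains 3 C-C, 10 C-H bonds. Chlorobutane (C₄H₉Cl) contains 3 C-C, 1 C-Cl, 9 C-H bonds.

D(C-H) ≈ 407 kJ/mol

Let D be the C-H bond energy.
Σ(broken) = 3×354 + 10×D + 1×240 = 1302 + 10D
Σ(formed) = 3×354 + 1×318 + 9×D + 1×436 = 1816 + 9D
ΔH = Σ(broken) − Σ(formed) = (1302 + 10D) − (1816 + 9D) = −514 + D
Setting this equal to −107 kJ gives D = 407 kJ/mol.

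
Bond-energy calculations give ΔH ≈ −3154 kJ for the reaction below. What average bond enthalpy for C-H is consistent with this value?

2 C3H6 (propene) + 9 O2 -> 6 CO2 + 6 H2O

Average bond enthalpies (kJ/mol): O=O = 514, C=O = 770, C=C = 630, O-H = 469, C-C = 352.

Let D be the C-H bond energy.
Σ(broken) = 2×352 + 12×D + 2×630 + 9×514 = 6590 + 12D
Σ(formed) = 12×770 + 12×469 = 14868
ΔH = Σ(broken) − Σ(formed) = (6590 + 12D) − (14868) = −8278 + 12D
Setting this equal to −3154 kJ gives 12D = 5124, so D = 427 kJ/mol.

D(C-H) ≈ 427 kJ/mol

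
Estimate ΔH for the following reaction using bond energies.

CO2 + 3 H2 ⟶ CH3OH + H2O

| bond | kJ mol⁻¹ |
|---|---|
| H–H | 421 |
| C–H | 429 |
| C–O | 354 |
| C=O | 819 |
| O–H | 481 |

ΔH ≈ −183 kJ

Bonds broken (reactants):
  C=O: 2 × 819 = 1638
  H–H: 3 × 421 = 1263
  Σ(broken) = 2901 kJ
Bonds formed (products):
  C–H: 3 × 429 = 1287
  C–O: 1 × 354 = 354
  O–H: 3 × 481 = 1443
  Σ(formed) = 3084 kJ
ΔH = Σ(broken) − Σ(formed) = 2901 − 3084 = −183 kJ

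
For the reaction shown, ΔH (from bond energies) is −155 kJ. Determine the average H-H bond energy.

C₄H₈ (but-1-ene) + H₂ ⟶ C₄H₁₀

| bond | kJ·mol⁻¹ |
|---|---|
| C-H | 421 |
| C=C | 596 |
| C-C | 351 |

Let D be the H-H bond energy.
Σ(broken) = 2×351 + 8×421 + 1×596 + 1×D = 4666 + D
Σ(formed) = 3×351 + 10×421 = 5263
ΔH = Σ(broken) − Σ(formed) = (4666 + D) − (5263) = −597 + D
Setting this equal to −155 kJ gives D = 442 kJ/mol.

D(H-H) ≈ 442 kJ/mol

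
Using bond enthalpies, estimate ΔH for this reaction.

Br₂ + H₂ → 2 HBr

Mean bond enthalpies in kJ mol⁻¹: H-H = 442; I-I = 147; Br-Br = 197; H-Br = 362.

Bonds broken (reactants):
  Br-Br: 1 × 197 = 197
  H-H: 1 × 442 = 442
  Σ(broken) = 639 kJ
Bonds formed (products):
  H-Br: 2 × 362 = 724
  Σ(formed) = 724 kJ
ΔH = Σ(broken) − Σ(formed) = 639 − 724 = −85 kJ

ΔH ≈ −85 kJ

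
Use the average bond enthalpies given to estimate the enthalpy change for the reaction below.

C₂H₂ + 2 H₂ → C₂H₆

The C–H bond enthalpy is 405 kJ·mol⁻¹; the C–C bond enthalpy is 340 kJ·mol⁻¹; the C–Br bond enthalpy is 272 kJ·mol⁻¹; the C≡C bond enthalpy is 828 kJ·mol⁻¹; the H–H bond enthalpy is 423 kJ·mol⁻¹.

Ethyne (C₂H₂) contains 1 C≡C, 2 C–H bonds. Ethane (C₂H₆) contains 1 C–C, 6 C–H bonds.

ΔH ≈ −286 kJ

Bonds broken (reactants):
  C≡C: 1 × 828 = 828
  C–H: 2 × 405 = 810
  H–H: 2 × 423 = 846
  Σ(broken) = 2484 kJ
Bonds formed (products):
  C–C: 1 × 340 = 340
  C–H: 6 × 405 = 2430
  Σ(formed) = 2770 kJ
ΔH = Σ(broken) − Σ(formed) = 2484 − 2770 = −286 kJ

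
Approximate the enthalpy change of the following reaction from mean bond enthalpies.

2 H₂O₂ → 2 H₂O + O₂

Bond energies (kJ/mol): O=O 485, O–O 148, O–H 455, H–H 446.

Bonds broken (reactants):
  O–H: 4 × 455 = 1820
  O–O: 2 × 148 = 296
  Σ(broken) = 2116 kJ
Bonds formed (products):
  O–H: 4 × 455 = 1820
  O=O: 1 × 485 = 485
  Σ(formed) = 2305 kJ
ΔH = Σ(broken) − Σ(formed) = 2116 − 2305 = −189 kJ

ΔH ≈ −189 kJ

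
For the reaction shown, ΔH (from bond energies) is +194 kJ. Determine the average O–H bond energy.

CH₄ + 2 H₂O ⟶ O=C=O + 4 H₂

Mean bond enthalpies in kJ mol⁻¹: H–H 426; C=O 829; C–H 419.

D(O–H) ≈ 470 kJ/mol

Let D be the O–H bond energy.
Σ(broken) = 4×419 + 4×D = 1676 + 4D
Σ(formed) = 2×829 + 4×426 = 3362
ΔH = Σ(broken) − Σ(formed) = (1676 + 4D) − (3362) = −1686 + 4D
Setting this equal to +194 kJ gives 4D = 1880, so D = 470 kJ/mol.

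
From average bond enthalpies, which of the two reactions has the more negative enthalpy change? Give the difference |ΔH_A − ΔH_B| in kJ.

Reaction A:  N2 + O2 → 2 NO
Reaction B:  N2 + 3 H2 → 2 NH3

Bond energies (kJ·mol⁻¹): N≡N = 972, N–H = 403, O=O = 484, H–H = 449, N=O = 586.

Reaction A:
  Bonds broken (reactants):
    N≡N: 1 × 972 = 972
    O=O: 1 × 484 = 484
    Σ(broken) = 1456 kJ
  Bonds formed (products):
    N=O: 2 × 586 = 1172
    Σ(formed) = 1172 kJ
  ΔH_A = 1456 − 1172 = +284 kJ
Reaction B:
  Bonds broken (reactants):
    H–H: 3 × 449 = 1347
    N≡N: 1 × 972 = 972
    Σ(broken) = 2319 kJ
  Bonds formed (products):
    N–H: 6 × 403 = 2418
    Σ(formed) = 2418 kJ
  ΔH_B = 2319 − 2418 = −99 kJ
ΔH_A − ΔH_B = +383 kJ, so reaction B has the more negative ΔH; |ΔH_A − ΔH_B| = 383 kJ.

Reaction B, by 383 kJ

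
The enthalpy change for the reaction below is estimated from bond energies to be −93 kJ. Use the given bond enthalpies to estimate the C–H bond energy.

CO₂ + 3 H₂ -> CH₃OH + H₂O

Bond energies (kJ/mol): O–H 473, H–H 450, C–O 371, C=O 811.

Let D be the C–H bond energy.
Σ(broken) = 2×811 + 3×450 = 2972
Σ(formed) = 3×D + 1×371 + 3×473 = 1790 + 3D
ΔH = Σ(broken) − Σ(formed) = (2972) − (1790 + 3D) = +1182 − 3D
Setting this equal to −93 kJ gives 3D = 1275, so D = 425 kJ/mol.

D(C–H) ≈ 425 kJ/mol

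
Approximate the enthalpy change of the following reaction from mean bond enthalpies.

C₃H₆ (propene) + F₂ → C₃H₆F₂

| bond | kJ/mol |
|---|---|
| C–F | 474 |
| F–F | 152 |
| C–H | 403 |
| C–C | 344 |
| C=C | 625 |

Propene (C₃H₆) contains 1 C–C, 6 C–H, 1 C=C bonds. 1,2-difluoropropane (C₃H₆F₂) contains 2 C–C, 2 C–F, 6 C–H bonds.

ΔH ≈ −515 kJ

Bonds broken (reactants):
  C–C: 1 × 344 = 344
  C–H: 6 × 403 = 2418
  C=C: 1 × 625 = 625
  F–F: 1 × 152 = 152
  Σ(broken) = 3539 kJ
Bonds formed (products):
  C–C: 2 × 344 = 688
  C–F: 2 × 474 = 948
  C–H: 6 × 403 = 2418
  Σ(formed) = 4054 kJ
ΔH = Σ(broken) − Σ(formed) = 3539 − 4054 = −515 kJ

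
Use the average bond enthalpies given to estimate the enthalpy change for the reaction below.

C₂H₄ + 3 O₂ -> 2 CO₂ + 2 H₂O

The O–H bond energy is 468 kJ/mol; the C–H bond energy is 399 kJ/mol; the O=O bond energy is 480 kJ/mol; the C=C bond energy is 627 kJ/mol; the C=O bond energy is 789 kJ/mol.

Bonds broken (reactants):
  C–H: 4 × 399 = 1596
  C=C: 1 × 627 = 627
  O=O: 3 × 480 = 1440
  Σ(broken) = 3663 kJ
Bonds formed (products):
  C=O: 4 × 789 = 3156
  O–H: 4 × 468 = 1872
  Σ(formed) = 5028 kJ
ΔH = Σ(broken) − Σ(formed) = 3663 − 5028 = −1365 kJ

ΔH ≈ −1365 kJ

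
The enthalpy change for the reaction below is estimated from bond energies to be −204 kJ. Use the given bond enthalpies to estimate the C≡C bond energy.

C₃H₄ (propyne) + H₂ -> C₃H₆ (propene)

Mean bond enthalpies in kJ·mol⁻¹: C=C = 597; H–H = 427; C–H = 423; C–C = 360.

Let D be the C≡C bond energy.
Σ(broken) = 1×D + 1×360 + 4×423 + 1×427 = 2479 + D
Σ(formed) = 1×360 + 6×423 + 1×597 = 3495
ΔH = Σ(broken) − Σ(formed) = (2479 + D) − (3495) = −1016 + D
Setting this equal to −204 kJ gives D = 812 kJ/mol.

D(C≡C) ≈ 812 kJ/mol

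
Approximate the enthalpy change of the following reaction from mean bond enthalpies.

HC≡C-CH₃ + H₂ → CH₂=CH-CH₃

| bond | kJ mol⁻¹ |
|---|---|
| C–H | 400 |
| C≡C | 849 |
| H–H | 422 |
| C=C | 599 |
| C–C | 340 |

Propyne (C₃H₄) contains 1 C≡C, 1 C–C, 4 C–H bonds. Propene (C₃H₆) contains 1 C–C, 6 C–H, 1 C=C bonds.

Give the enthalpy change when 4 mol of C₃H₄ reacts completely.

ΔH = −512 kJ

Bonds broken (reactants):
  C≡C: 1 × 849 = 849
  C–C: 1 × 340 = 340
  C–H: 4 × 400 = 1600
  H–H: 1 × 422 = 422
  Σ(broken) = 3211 kJ
Bonds formed (products):
  C–C: 1 × 340 = 340
  C–H: 6 × 400 = 2400
  C=C: 1 × 599 = 599
  Σ(formed) = 3339 kJ
ΔH = Σ(broken) − Σ(formed) = 3211 − 3339 = −128 kJ
For 4× the reaction as written: 4 × (−128) = −512 kJ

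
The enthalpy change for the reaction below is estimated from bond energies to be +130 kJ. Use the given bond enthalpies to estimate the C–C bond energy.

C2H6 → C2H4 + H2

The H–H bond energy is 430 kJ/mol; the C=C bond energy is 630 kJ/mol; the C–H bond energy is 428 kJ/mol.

Let D be the C–C bond energy.
Σ(broken) = 1×D + 6×428 = 2568 + D
Σ(formed) = 4×428 + 1×630 + 1×430 = 2772
ΔH = Σ(broken) − Σ(formed) = (2568 + D) − (2772) = −204 + D
Setting this equal to +130 kJ gives D = 334 kJ/mol.

D(C–C) ≈ 334 kJ/mol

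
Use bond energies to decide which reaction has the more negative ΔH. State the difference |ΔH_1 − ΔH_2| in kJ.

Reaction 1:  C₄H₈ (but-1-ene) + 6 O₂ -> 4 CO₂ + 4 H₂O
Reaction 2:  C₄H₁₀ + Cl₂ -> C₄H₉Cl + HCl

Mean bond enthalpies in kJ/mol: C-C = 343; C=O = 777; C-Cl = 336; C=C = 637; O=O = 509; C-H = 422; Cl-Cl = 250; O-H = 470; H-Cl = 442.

Reaction 1:
  Bonds broken (reactants):
    C-C: 2 × 343 = 686
    C-H: 8 × 422 = 3376
    C=C: 1 × 637 = 637
    O=O: 6 × 509 = 3054
    Σ(broken) = 7753 kJ
  Bonds formed (products):
    C=O: 8 × 777 = 6216
    O-H: 8 × 470 = 3760
    Σ(formed) = 9976 kJ
  ΔH_1 = 7753 − 9976 = −2223 kJ
Reaction 2:
  Bonds broken (reactants):
    C-C: 3 × 343 = 1029
    C-H: 10 × 422 = 4220
    Cl-Cl: 1 × 250 = 250
    Σ(broken) = 5499 kJ
  Bonds formed (products):
    C-C: 3 × 343 = 1029
    C-Cl: 1 × 336 = 336
    C-H: 9 × 422 = 3798
    H-Cl: 1 × 442 = 442
    Σ(formed) = 5605 kJ
  ΔH_2 = 5499 − 5605 = −106 kJ
ΔH_1 − ΔH_2 = −2117 kJ, so reaction 1 has the more negative ΔH; |ΔH_1 − ΔH_2| = 2117 kJ.

Reaction 1, by 2117 kJ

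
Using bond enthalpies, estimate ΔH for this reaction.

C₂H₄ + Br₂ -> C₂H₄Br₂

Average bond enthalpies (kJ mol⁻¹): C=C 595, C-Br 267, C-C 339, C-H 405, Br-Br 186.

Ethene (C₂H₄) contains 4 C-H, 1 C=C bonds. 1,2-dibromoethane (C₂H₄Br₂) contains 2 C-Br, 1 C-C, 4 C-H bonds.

ΔH ≈ −92 kJ

Bonds broken (reactants):
  Br-Br: 1 × 186 = 186
  C-H: 4 × 405 = 1620
  C=C: 1 × 595 = 595
  Σ(broken) = 2401 kJ
Bonds formed (products):
  C-Br: 2 × 267 = 534
  C-C: 1 × 339 = 339
  C-H: 4 × 405 = 1620
  Σ(formed) = 2493 kJ
ΔH = Σ(broken) − Σ(formed) = 2401 − 2493 = −92 kJ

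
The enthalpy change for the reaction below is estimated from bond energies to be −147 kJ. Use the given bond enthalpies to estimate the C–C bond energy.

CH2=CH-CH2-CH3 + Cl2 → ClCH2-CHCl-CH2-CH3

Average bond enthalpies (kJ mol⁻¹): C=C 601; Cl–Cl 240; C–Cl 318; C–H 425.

D(C–C) ≈ 352 kJ/mol

Let D be the C–C bond energy.
Σ(broken) = 2×D + 8×425 + 1×601 + 1×240 = 4241 + 2D
Σ(formed) = 3×D + 2×318 + 8×425 = 4036 + 3D
ΔH = Σ(broken) − Σ(formed) = (4241 + 2D) − (4036 + 3D) = +205 − D
Setting this equal to −147 kJ gives D = 352 kJ/mol.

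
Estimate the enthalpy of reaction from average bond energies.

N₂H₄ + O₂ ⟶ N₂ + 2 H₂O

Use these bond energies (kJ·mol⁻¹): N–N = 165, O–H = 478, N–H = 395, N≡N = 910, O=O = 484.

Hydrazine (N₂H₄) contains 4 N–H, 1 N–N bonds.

Bonds broken (reactants):
  N–H: 4 × 395 = 1580
  N–N: 1 × 165 = 165
  O=O: 1 × 484 = 484
  Σ(broken) = 2229 kJ
Bonds formed (products):
  N≡N: 1 × 910 = 910
  O–H: 4 × 478 = 1912
  Σ(formed) = 2822 kJ
ΔH = Σ(broken) − Σ(formed) = 2229 − 2822 = −593 kJ

ΔH ≈ −593 kJ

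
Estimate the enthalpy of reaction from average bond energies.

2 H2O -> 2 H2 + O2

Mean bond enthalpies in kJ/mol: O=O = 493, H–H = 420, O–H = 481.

Bonds broken (reactants):
  O–H: 4 × 481 = 1924
  Σ(broken) = 1924 kJ
Bonds formed (products):
  H–H: 2 × 420 = 840
  O=O: 1 × 493 = 493
  Σ(formed) = 1333 kJ
ΔH = Σ(broken) − Σ(formed) = 1924 − 1333 = +591 kJ

ΔH ≈ +591 kJ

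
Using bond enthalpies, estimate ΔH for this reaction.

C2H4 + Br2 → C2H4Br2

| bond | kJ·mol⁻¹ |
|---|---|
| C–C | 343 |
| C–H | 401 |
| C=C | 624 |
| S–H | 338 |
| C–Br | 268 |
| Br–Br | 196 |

Bonds broken (reactants):
  Br–Br: 1 × 196 = 196
  C–H: 4 × 401 = 1604
  C=C: 1 × 624 = 624
  Σ(broken) = 2424 kJ
Bonds formed (products):
  C–Br: 2 × 268 = 536
  C–C: 1 × 343 = 343
  C–H: 4 × 401 = 1604
  Σ(formed) = 2483 kJ
ΔH = Σ(broken) − Σ(formed) = 2424 − 2483 = −59 kJ

ΔH ≈ −59 kJ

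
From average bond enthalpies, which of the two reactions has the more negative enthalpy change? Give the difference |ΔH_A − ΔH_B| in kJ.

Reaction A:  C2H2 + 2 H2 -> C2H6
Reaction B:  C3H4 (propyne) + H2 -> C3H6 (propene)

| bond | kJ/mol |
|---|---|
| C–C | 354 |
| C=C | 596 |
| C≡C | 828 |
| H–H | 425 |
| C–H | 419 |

Reaction A, by 171 kJ

Reaction A:
  Bonds broken (reactants):
    C≡C: 1 × 828 = 828
    C–H: 2 × 419 = 838
    H–H: 2 × 425 = 850
    Σ(broken) = 2516 kJ
  Bonds formed (products):
    C–C: 1 × 354 = 354
    C–H: 6 × 419 = 2514
    Σ(formed) = 2868 kJ
  ΔH_A = 2516 − 2868 = −352 kJ
Reaction B:
  Bonds broken (reactants):
    C≡C: 1 × 828 = 828
    C–C: 1 × 354 = 354
    C–H: 4 × 419 = 1676
    H–H: 1 × 425 = 425
    Σ(broken) = 3283 kJ
  Bonds formed (products):
    C–C: 1 × 354 = 354
    C–H: 6 × 419 = 2514
    C=C: 1 × 596 = 596
    Σ(formed) = 3464 kJ
  ΔH_B = 3283 − 3464 = −181 kJ
ΔH_A − ΔH_B = −171 kJ, so reaction A has the more negative ΔH; |ΔH_A − ΔH_B| = 171 kJ.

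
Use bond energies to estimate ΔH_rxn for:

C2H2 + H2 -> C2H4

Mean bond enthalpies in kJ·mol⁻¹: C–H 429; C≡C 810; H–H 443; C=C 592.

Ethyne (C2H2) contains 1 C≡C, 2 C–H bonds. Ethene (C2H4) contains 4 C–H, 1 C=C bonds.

Bonds broken (reactants):
  C≡C: 1 × 810 = 810
  C–H: 2 × 429 = 858
  H–H: 1 × 443 = 443
  Σ(broken) = 2111 kJ
Bonds formed (products):
  C–H: 4 × 429 = 1716
  C=C: 1 × 592 = 592
  Σ(formed) = 2308 kJ
ΔH = Σ(broken) − Σ(formed) = 2111 − 2308 = −197 kJ

ΔH ≈ −197 kJ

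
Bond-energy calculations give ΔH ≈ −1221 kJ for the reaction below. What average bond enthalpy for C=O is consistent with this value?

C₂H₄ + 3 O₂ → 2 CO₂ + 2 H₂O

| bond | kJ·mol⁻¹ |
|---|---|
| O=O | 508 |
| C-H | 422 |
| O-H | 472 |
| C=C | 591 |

Let D be the C=O bond energy.
Σ(broken) = 4×422 + 1×591 + 3×508 = 3803
Σ(formed) = 4×D + 4×472 = 1888 + 4D
ΔH = Σ(broken) − Σ(formed) = (3803) − (1888 + 4D) = +1915 − 4D
Setting this equal to −1221 kJ gives 4D = 3136, so D = 784 kJ/mol.

D(C=O) ≈ 784 kJ/mol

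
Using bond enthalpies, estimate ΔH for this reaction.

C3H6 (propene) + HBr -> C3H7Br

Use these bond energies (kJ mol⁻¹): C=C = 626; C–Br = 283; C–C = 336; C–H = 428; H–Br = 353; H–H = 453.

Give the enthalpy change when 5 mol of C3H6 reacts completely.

ΔH = −340 kJ

Bonds broken (reactants):
  C–C: 1 × 336 = 336
  C–H: 6 × 428 = 2568
  C=C: 1 × 626 = 626
  H–Br: 1 × 353 = 353
  Σ(broken) = 3883 kJ
Bonds formed (products):
  C–Br: 1 × 283 = 283
  C–C: 2 × 336 = 672
  C–H: 7 × 428 = 2996
  Σ(formed) = 3951 kJ
ΔH = Σ(broken) − Σ(formed) = 3883 − 3951 = −68 kJ
For 5× the reaction as written: 5 × (−68) = −340 kJ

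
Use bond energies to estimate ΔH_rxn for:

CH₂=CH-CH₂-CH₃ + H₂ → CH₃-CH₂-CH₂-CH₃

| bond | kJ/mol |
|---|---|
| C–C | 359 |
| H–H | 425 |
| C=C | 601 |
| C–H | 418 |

Bonds broken (reactants):
  C–C: 2 × 359 = 718
  C–H: 8 × 418 = 3344
  C=C: 1 × 601 = 601
  H–H: 1 × 425 = 425
  Σ(broken) = 5088 kJ
Bonds formed (products):
  C–C: 3 × 359 = 1077
  C–H: 10 × 418 = 4180
  Σ(formed) = 5257 kJ
ΔH = Σ(broken) − Σ(formed) = 5088 − 5257 = −169 kJ

ΔH ≈ −169 kJ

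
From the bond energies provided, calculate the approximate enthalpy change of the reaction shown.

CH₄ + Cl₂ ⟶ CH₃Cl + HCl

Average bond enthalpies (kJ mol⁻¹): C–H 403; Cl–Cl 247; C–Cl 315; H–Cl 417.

ΔH ≈ −82 kJ

Bonds broken (reactants):
  C–H: 4 × 403 = 1612
  Cl–Cl: 1 × 247 = 247
  Σ(broken) = 1859 kJ
Bonds formed (products):
  C–Cl: 1 × 315 = 315
  C–H: 3 × 403 = 1209
  H–Cl: 1 × 417 = 417
  Σ(formed) = 1941 kJ
ΔH = Σ(broken) − Σ(formed) = 1859 − 1941 = −82 kJ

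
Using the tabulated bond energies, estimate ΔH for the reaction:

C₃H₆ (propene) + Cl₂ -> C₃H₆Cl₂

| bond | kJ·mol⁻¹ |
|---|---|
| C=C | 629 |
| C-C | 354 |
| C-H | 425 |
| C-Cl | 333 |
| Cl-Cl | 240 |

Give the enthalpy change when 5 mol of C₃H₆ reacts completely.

Bonds broken (reactants):
  C-C: 1 × 354 = 354
  C-H: 6 × 425 = 2550
  C=C: 1 × 629 = 629
  Cl-Cl: 1 × 240 = 240
  Σ(broken) = 3773 kJ
Bonds formed (products):
  C-C: 2 × 354 = 708
  C-Cl: 2 × 333 = 666
  C-H: 6 × 425 = 2550
  Σ(formed) = 3924 kJ
ΔH = Σ(broken) − Σ(formed) = 3773 − 3924 = −151 kJ
For 5× the reaction as written: 5 × (−151) = −755 kJ

ΔH = −755 kJ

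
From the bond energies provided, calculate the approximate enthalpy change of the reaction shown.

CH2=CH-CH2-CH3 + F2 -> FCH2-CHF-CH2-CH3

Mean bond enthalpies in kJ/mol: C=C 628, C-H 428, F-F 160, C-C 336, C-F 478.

Bonds broken (reactants):
  C-C: 2 × 336 = 672
  C-H: 8 × 428 = 3424
  C=C: 1 × 628 = 628
  F-F: 1 × 160 = 160
  Σ(broken) = 4884 kJ
Bonds formed (products):
  C-C: 3 × 336 = 1008
  C-F: 2 × 478 = 956
  C-H: 8 × 428 = 3424
  Σ(formed) = 5388 kJ
ΔH = Σ(broken) − Σ(formed) = 4884 − 5388 = −504 kJ

ΔH ≈ −504 kJ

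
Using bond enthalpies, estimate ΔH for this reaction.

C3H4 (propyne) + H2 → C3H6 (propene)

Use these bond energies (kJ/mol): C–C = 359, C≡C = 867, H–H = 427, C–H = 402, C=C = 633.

ΔH ≈ −143 kJ

Bonds broken (reactants):
  C≡C: 1 × 867 = 867
  C–C: 1 × 359 = 359
  C–H: 4 × 402 = 1608
  H–H: 1 × 427 = 427
  Σ(broken) = 3261 kJ
Bonds formed (products):
  C–C: 1 × 359 = 359
  C–H: 6 × 402 = 2412
  C=C: 1 × 633 = 633
  Σ(formed) = 3404 kJ
ΔH = Σ(broken) − Σ(formed) = 3261 − 3404 = −143 kJ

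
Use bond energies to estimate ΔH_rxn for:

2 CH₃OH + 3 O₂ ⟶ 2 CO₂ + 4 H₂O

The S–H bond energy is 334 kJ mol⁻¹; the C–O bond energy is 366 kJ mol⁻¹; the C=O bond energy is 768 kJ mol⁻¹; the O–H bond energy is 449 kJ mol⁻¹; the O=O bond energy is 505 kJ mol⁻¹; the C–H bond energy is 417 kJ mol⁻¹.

Bonds broken (reactants):
  C–H: 6 × 417 = 2502
  C–O: 2 × 366 = 732
  O–H: 2 × 449 = 898
  O=O: 3 × 505 = 1515
  Σ(broken) = 5647 kJ
Bonds formed (products):
  C=O: 4 × 768 = 3072
  O–H: 8 × 449 = 3592
  Σ(formed) = 6664 kJ
ΔH = Σ(broken) − Σ(formed) = 5647 − 6664 = −1017 kJ

ΔH ≈ −1017 kJ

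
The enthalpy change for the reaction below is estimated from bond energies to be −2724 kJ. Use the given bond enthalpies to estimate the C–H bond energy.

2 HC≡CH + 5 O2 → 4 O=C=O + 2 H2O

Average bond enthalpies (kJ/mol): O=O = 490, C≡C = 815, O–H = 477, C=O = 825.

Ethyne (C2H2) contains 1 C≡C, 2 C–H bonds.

D(C–H) ≈ 426 kJ/mol

Let D be the C–H bond energy.
Σ(broken) = 2×815 + 4×D + 5×490 = 4080 + 4D
Σ(formed) = 8×825 + 4×477 = 8508
ΔH = Σ(broken) − Σ(formed) = (4080 + 4D) − (8508) = −4428 + 4D
Setting this equal to −2724 kJ gives 4D = 1704, so D = 426 kJ/mol.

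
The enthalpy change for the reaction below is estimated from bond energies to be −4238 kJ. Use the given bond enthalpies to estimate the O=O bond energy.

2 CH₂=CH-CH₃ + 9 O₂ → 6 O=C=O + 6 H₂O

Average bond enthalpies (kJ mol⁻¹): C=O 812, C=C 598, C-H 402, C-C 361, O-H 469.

Let D be the O=O bond energy.
Σ(broken) = 2×361 + 12×402 + 2×598 + 9×D = 6742 + 9D
Σ(formed) = 12×812 + 12×469 = 15372
ΔH = Σ(broken) − Σ(formed) = (6742 + 9D) − (15372) = −8630 + 9D
Setting this equal to −4238 kJ gives 9D = 4392, so D = 488 kJ/mol.

D(O=O) ≈ 488 kJ/mol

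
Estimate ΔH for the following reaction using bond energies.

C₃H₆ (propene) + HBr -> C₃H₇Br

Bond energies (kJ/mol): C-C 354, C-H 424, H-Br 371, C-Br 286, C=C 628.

ΔH ≈ −65 kJ

Bonds broken (reactants):
  C-C: 1 × 354 = 354
  C-H: 6 × 424 = 2544
  C=C: 1 × 628 = 628
  H-Br: 1 × 371 = 371
  Σ(broken) = 3897 kJ
Bonds formed (products):
  C-Br: 1 × 286 = 286
  C-C: 2 × 354 = 708
  C-H: 7 × 424 = 2968
  Σ(formed) = 3962 kJ
ΔH = Σ(broken) − Σ(formed) = 3897 − 3962 = −65 kJ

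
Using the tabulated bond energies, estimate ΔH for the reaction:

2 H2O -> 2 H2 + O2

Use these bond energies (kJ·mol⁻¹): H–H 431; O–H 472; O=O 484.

Bonds broken (reactants):
  O–H: 4 × 472 = 1888
  Σ(broken) = 1888 kJ
Bonds formed (products):
  H–H: 2 × 431 = 862
  O=O: 1 × 484 = 484
  Σ(formed) = 1346 kJ
ΔH = Σ(broken) − Σ(formed) = 1888 − 1346 = +542 kJ

ΔH ≈ +542 kJ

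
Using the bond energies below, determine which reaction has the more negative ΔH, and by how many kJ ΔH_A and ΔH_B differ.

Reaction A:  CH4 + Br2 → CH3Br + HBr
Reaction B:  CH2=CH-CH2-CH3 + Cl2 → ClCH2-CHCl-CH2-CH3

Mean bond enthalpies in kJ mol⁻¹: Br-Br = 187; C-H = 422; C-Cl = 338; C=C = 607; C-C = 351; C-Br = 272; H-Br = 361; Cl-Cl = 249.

Reaction A:
  Bonds broken (reactants):
    Br-Br: 1 × 187 = 187
    C-H: 4 × 422 = 1688
    Σ(broken) = 1875 kJ
  Bonds formed (products):
    C-Br: 1 × 272 = 272
    C-H: 3 × 422 = 1266
    H-Br: 1 × 361 = 361
    Σ(formed) = 1899 kJ
  ΔH_A = 1875 − 1899 = −24 kJ
Reaction B:
  Bonds broken (reactants):
    C-C: 2 × 351 = 702
    C-H: 8 × 422 = 3376
    C=C: 1 × 607 = 607
    Cl-Cl: 1 × 249 = 249
    Σ(broken) = 4934 kJ
  Bonds formed (products):
    C-C: 3 × 351 = 1053
    C-Cl: 2 × 338 = 676
    C-H: 8 × 422 = 3376
    Σ(formed) = 5105 kJ
  ΔH_B = 4934 − 5105 = −171 kJ
ΔH_A − ΔH_B = +147 kJ, so reaction B has the more negative ΔH; |ΔH_A − ΔH_B| = 147 kJ.

Reaction B, by 147 kJ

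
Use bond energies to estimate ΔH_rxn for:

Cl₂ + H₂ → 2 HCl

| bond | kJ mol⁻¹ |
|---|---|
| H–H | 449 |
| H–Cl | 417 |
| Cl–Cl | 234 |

ΔH ≈ −151 kJ

Bonds broken (reactants):
  Cl–Cl: 1 × 234 = 234
  H–H: 1 × 449 = 449
  Σ(broken) = 683 kJ
Bonds formed (products):
  H–Cl: 2 × 417 = 834
  Σ(formed) = 834 kJ
ΔH = Σ(broken) − Σ(formed) = 683 − 834 = −151 kJ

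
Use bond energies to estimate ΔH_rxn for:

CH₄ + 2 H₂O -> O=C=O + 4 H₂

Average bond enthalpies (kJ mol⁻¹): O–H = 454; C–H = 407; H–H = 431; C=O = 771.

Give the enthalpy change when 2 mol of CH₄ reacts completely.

ΔH = +356 kJ

Bonds broken (reactants):
  C–H: 4 × 407 = 1628
  O–H: 4 × 454 = 1816
  Σ(broken) = 3444 kJ
Bonds formed (products):
  C=O: 2 × 771 = 1542
  H–H: 4 × 431 = 1724
  Σ(formed) = 3266 kJ
ΔH = Σ(broken) − Σ(formed) = 3444 − 3266 = +178 kJ
For 2× the reaction as written: 2 × (+178) = +356 kJ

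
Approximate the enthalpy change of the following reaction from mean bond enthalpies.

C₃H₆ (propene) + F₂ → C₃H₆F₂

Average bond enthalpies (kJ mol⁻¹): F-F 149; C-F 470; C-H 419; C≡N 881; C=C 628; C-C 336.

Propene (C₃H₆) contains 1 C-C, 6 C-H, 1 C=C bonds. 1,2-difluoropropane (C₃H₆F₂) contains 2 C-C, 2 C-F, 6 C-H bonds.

Bonds broken (reactants):
  C-C: 1 × 336 = 336
  C-H: 6 × 419 = 2514
  C=C: 1 × 628 = 628
  F-F: 1 × 149 = 149
  Σ(broken) = 3627 kJ
Bonds formed (products):
  C-C: 2 × 336 = 672
  C-F: 2 × 470 = 940
  C-H: 6 × 419 = 2514
  Σ(formed) = 4126 kJ
ΔH = Σ(broken) − Σ(formed) = 3627 − 4126 = −499 kJ

ΔH ≈ −499 kJ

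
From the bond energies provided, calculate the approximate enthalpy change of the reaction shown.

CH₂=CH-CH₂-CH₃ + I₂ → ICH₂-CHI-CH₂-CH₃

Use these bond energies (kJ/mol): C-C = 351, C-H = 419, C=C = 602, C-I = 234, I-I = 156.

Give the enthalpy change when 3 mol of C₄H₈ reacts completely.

Bonds broken (reactants):
  C-C: 2 × 351 = 702
  C-H: 8 × 419 = 3352
  C=C: 1 × 602 = 602
  I-I: 1 × 156 = 156
  Σ(broken) = 4812 kJ
Bonds formed (products):
  C-C: 3 × 351 = 1053
  C-H: 8 × 419 = 3352
  C-I: 2 × 234 = 468
  Σ(formed) = 4873 kJ
ΔH = Σ(broken) − Σ(formed) = 4812 − 4873 = −61 kJ
For 3× the reaction as written: 3 × (−61) = −183 kJ

ΔH = −183 kJ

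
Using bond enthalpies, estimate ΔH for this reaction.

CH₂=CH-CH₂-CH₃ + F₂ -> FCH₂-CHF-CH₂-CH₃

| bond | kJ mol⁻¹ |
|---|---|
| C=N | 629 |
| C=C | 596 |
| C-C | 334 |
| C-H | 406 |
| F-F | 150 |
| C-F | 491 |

Bonds broken (reactants):
  C-C: 2 × 334 = 668
  C-H: 8 × 406 = 3248
  C=C: 1 × 596 = 596
  F-F: 1 × 150 = 150
  Σ(broken) = 4662 kJ
Bonds formed (products):
  C-C: 3 × 334 = 1002
  C-F: 2 × 491 = 982
  C-H: 8 × 406 = 3248
  Σ(formed) = 5232 kJ
ΔH = Σ(broken) − Σ(formed) = 4662 − 5232 = −570 kJ

ΔH ≈ −570 kJ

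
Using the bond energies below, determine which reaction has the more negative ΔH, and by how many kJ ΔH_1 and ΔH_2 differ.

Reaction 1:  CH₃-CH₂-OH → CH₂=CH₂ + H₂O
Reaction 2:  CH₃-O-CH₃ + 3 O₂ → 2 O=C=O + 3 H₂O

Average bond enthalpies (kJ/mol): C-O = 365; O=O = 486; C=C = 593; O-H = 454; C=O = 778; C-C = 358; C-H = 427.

Reaction 2, by 1189 kJ

Reaction 1:
  Bonds broken (reactants):
    C-C: 1 × 358 = 358
    C-H: 5 × 427 = 2135
    C-O: 1 × 365 = 365
    O-H: 1 × 454 = 454
    Σ(broken) = 3312 kJ
  Bonds formed (products):
    C-H: 4 × 427 = 1708
    C=C: 1 × 593 = 593
    O-H: 2 × 454 = 908
    Σ(formed) = 3209 kJ
  ΔH_1 = 3312 − 3209 = +103 kJ
Reaction 2:
  Bonds broken (reactants):
    C-H: 6 × 427 = 2562
    C-O: 2 × 365 = 730
    O=O: 3 × 486 = 1458
    Σ(broken) = 4750 kJ
  Bonds formed (products):
    C=O: 4 × 778 = 3112
    O-H: 6 × 454 = 2724
    Σ(formed) = 5836 kJ
  ΔH_2 = 4750 − 5836 = −1086 kJ
ΔH_1 − ΔH_2 = +1189 kJ, so reaction 2 has the more negative ΔH; |ΔH_1 − ΔH_2| = 1189 kJ.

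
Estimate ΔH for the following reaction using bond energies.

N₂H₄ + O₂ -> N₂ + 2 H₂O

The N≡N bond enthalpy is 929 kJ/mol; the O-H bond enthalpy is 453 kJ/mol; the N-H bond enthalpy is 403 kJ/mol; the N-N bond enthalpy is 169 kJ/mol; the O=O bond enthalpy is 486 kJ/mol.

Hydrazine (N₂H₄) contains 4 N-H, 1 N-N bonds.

Bonds broken (reactants):
  N-H: 4 × 403 = 1612
  N-N: 1 × 169 = 169
  O=O: 1 × 486 = 486
  Σ(broken) = 2267 kJ
Bonds formed (products):
  N≡N: 1 × 929 = 929
  O-H: 4 × 453 = 1812
  Σ(formed) = 2741 kJ
ΔH = Σ(broken) − Σ(formed) = 2267 − 2741 = −474 kJ

ΔH ≈ −474 kJ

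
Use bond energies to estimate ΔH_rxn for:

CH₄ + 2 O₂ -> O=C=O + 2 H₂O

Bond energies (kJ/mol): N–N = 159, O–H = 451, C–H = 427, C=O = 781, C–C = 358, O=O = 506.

ΔH ≈ −646 kJ

Bonds broken (reactants):
  C–H: 4 × 427 = 1708
  O=O: 2 × 506 = 1012
  Σ(broken) = 2720 kJ
Bonds formed (products):
  C=O: 2 × 781 = 1562
  O–H: 4 × 451 = 1804
  Σ(formed) = 3366 kJ
ΔH = Σ(broken) − Σ(formed) = 2720 − 3366 = −646 kJ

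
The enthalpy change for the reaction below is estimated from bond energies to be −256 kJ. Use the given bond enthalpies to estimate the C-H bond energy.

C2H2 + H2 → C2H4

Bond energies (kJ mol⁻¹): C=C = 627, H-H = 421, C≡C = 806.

D(C-H) ≈ 428 kJ/mol

Let D be the C-H bond energy.
Σ(broken) = 1×806 + 2×D + 1×421 = 1227 + 2D
Σ(formed) = 4×D + 1×627 = 627 + 4D
ΔH = Σ(broken) − Σ(formed) = (1227 + 2D) − (627 + 4D) = +600 − 2D
Setting this equal to −256 kJ gives 2D = 856, so D = 428 kJ/mol.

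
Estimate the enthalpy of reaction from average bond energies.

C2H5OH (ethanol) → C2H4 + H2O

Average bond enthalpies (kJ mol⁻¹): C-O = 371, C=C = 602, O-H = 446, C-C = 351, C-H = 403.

Bonds broken (reactants):
  C-C: 1 × 351 = 351
  C-H: 5 × 403 = 2015
  C-O: 1 × 371 = 371
  O-H: 1 × 446 = 446
  Σ(broken) = 3183 kJ
Bonds formed (products):
  C-H: 4 × 403 = 1612
  C=C: 1 × 602 = 602
  O-H: 2 × 446 = 892
  Σ(formed) = 3106 kJ
ΔH = Σ(broken) − Σ(formed) = 3183 − 3106 = +77 kJ

ΔH ≈ +77 kJ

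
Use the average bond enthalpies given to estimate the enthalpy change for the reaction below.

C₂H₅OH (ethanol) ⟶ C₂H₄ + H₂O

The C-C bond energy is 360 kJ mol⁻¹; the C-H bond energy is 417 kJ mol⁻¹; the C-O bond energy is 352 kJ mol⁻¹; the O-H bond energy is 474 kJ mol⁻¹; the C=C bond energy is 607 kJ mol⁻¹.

Bonds broken (reactants):
  C-C: 1 × 360 = 360
  C-H: 5 × 417 = 2085
  C-O: 1 × 352 = 352
  O-H: 1 × 474 = 474
  Σ(broken) = 3271 kJ
Bonds formed (products):
  C-H: 4 × 417 = 1668
  C=C: 1 × 607 = 607
  O-H: 2 × 474 = 948
  Σ(formed) = 3223 kJ
ΔH = Σ(broken) − Σ(formed) = 3271 − 3223 = +48 kJ

ΔH ≈ +48 kJ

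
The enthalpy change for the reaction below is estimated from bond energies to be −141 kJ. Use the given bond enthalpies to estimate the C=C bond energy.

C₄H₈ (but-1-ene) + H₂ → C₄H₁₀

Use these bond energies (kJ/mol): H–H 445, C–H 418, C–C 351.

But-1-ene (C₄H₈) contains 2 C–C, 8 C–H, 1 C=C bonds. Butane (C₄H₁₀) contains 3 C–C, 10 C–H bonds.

Let D be the C=C bond energy.
Σ(broken) = 2×351 + 8×418 + 1×D + 1×445 = 4491 + D
Σ(formed) = 3×351 + 10×418 = 5233
ΔH = Σ(broken) − Σ(formed) = (4491 + D) − (5233) = −742 + D
Setting this equal to −141 kJ gives D = 601 kJ/mol.

D(C=C) ≈ 601 kJ/mol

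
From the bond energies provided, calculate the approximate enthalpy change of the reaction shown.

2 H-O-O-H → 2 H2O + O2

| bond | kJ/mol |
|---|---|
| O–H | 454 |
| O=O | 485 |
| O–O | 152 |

ΔH ≈ −181 kJ

Bonds broken (reactants):
  O–H: 4 × 454 = 1816
  O–O: 2 × 152 = 304
  Σ(broken) = 2120 kJ
Bonds formed (products):
  O–H: 4 × 454 = 1816
  O=O: 1 × 485 = 485
  Σ(formed) = 2301 kJ
ΔH = Σ(broken) − Σ(formed) = 2120 − 2301 = −181 kJ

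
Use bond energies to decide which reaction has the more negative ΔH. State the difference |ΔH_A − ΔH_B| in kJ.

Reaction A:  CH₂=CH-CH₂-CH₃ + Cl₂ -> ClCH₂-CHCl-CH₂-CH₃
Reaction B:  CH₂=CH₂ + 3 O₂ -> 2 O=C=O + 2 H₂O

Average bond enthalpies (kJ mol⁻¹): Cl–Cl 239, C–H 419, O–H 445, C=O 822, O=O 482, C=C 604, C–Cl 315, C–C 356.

Reaction B, by 1199 kJ

Reaction A:
  Bonds broken (reactants):
    C–C: 2 × 356 = 712
    C–H: 8 × 419 = 3352
    C=C: 1 × 604 = 604
    Cl–Cl: 1 × 239 = 239
    Σ(broken) = 4907 kJ
  Bonds formed (products):
    C–C: 3 × 356 = 1068
    C–Cl: 2 × 315 = 630
    C–H: 8 × 419 = 3352
    Σ(formed) = 5050 kJ
  ΔH_A = 4907 − 5050 = −143 kJ
Reaction B:
  Bonds broken (reactants):
    C–H: 4 × 419 = 1676
    C=C: 1 × 604 = 604
    O=O: 3 × 482 = 1446
    Σ(broken) = 3726 kJ
  Bonds formed (products):
    C=O: 4 × 822 = 3288
    O–H: 4 × 445 = 1780
    Σ(formed) = 5068 kJ
  ΔH_B = 3726 − 5068 = −1342 kJ
ΔH_A − ΔH_B = +1199 kJ, so reaction B has the more negative ΔH; |ΔH_A − ΔH_B| = 1199 kJ.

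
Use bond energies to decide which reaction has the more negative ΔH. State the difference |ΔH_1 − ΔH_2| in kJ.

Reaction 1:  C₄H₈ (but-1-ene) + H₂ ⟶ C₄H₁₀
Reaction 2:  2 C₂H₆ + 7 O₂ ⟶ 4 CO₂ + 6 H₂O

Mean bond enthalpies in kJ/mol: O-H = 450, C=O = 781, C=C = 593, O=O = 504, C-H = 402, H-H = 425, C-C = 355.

Reaction 2, by 2445 kJ

Reaction 1:
  Bonds broken (reactants):
    C-C: 2 × 355 = 710
    C-H: 8 × 402 = 3216
    C=C: 1 × 593 = 593
    H-H: 1 × 425 = 425
    Σ(broken) = 4944 kJ
  Bonds formed (products):
    C-C: 3 × 355 = 1065
    C-H: 10 × 402 = 4020
    Σ(formed) = 5085 kJ
  ΔH_1 = 4944 − 5085 = −141 kJ
Reaction 2:
  Bonds broken (reactants):
    C-C: 2 × 355 = 710
    C-H: 12 × 402 = 4824
    O=O: 7 × 504 = 3528
    Σ(broken) = 9062 kJ
  Bonds formed (products):
    C=O: 8 × 781 = 6248
    O-H: 12 × 450 = 5400
    Σ(formed) = 11648 kJ
  ΔH_2 = 9062 − 11648 = −2586 kJ
ΔH_1 − ΔH_2 = +2445 kJ, so reaction 2 has the more negative ΔH; |ΔH_1 − ΔH_2| = 2445 kJ.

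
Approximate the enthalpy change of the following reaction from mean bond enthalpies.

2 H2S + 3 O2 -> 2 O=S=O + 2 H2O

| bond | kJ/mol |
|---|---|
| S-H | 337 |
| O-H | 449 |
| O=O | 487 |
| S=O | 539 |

Bonds broken (reactants):
  O=O: 3 × 487 = 1461
  S-H: 4 × 337 = 1348
  Σ(broken) = 2809 kJ
Bonds formed (products):
  O-H: 4 × 449 = 1796
  S=O: 4 × 539 = 2156
  Σ(formed) = 3952 kJ
ΔH = Σ(broken) − Σ(formed) = 2809 − 3952 = −1143 kJ

ΔH ≈ −1143 kJ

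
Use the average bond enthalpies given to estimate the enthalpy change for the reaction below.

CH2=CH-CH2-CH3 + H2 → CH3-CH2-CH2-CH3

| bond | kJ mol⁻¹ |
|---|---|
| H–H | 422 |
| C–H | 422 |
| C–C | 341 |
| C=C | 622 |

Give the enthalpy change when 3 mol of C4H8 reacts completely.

ΔH = −423 kJ

Bonds broken (reactants):
  C–C: 2 × 341 = 682
  C–H: 8 × 422 = 3376
  C=C: 1 × 622 = 622
  H–H: 1 × 422 = 422
  Σ(broken) = 5102 kJ
Bonds formed (products):
  C–C: 3 × 341 = 1023
  C–H: 10 × 422 = 4220
  Σ(formed) = 5243 kJ
ΔH = Σ(broken) − Σ(formed) = 5102 − 5243 = −141 kJ
For 3× the reaction as written: 3 × (−141) = −423 kJ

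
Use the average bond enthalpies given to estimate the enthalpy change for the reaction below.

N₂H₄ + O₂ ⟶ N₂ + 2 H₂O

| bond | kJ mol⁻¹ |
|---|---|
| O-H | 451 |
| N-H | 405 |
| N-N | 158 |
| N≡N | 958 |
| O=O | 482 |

ΔH ≈ −502 kJ

Bonds broken (reactants):
  N-H: 4 × 405 = 1620
  N-N: 1 × 158 = 158
  O=O: 1 × 482 = 482
  Σ(broken) = 2260 kJ
Bonds formed (products):
  N≡N: 1 × 958 = 958
  O-H: 4 × 451 = 1804
  Σ(formed) = 2762 kJ
ΔH = Σ(broken) − Σ(formed) = 2260 − 2762 = −502 kJ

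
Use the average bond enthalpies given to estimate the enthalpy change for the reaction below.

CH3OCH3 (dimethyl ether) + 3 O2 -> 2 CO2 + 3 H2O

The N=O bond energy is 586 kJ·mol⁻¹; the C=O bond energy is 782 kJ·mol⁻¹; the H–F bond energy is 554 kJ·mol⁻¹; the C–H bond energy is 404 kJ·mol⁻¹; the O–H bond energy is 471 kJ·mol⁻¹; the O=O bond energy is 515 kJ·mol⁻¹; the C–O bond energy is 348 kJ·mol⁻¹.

Bonds broken (reactants):
  C–H: 6 × 404 = 2424
  C–O: 2 × 348 = 696
  O=O: 3 × 515 = 1545
  Σ(broken) = 4665 kJ
Bonds formed (products):
  C=O: 4 × 782 = 3128
  O–H: 6 × 471 = 2826
  Σ(formed) = 5954 kJ
ΔH = Σ(broken) − Σ(formed) = 4665 − 5954 = −1289 kJ

ΔH ≈ −1289 kJ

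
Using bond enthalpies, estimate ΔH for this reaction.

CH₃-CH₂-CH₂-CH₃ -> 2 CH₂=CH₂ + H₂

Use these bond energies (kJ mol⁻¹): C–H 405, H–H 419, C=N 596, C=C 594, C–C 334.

Bonds broken (reactants):
  C–C: 3 × 334 = 1002
  C–H: 10 × 405 = 4050
  Σ(broken) = 5052 kJ
Bonds formed (products):
  C–H: 8 × 405 = 3240
  C=C: 2 × 594 = 1188
  H–H: 1 × 419 = 419
  Σ(formed) = 4847 kJ
ΔH = Σ(broken) − Σ(formed) = 5052 − 4847 = +205 kJ

ΔH ≈ +205 kJ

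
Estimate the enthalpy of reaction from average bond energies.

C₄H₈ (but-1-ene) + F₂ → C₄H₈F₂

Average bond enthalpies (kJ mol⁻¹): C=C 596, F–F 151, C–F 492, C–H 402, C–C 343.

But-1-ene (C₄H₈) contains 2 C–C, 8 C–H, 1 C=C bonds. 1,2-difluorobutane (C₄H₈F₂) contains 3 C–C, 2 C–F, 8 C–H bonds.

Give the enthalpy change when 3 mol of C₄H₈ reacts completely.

ΔH = −1740 kJ

Bonds broken (reactants):
  C–C: 2 × 343 = 686
  C–H: 8 × 402 = 3216
  C=C: 1 × 596 = 596
  F–F: 1 × 151 = 151
  Σ(broken) = 4649 kJ
Bonds formed (products):
  C–C: 3 × 343 = 1029
  C–F: 2 × 492 = 984
  C–H: 8 × 402 = 3216
  Σ(formed) = 5229 kJ
ΔH = Σ(broken) − Σ(formed) = 4649 − 5229 = −580 kJ
For 3× the reaction as written: 3 × (−580) = −1740 kJ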